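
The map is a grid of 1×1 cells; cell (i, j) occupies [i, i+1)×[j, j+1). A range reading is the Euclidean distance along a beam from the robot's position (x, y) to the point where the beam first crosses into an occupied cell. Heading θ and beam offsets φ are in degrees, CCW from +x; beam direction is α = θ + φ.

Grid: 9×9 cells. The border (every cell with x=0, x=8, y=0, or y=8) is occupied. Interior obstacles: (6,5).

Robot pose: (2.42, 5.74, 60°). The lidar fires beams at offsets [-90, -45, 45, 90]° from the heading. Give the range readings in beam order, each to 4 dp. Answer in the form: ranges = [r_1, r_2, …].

beam 1: φ=-90°, α=330°
  dir = (cos 330°, sin 330°) = (0.8660, -0.5000); from cell (2,5)
  next x-line at t=0.6697, next y-line at t=1.4800; Δt_x=1.1547, Δt_y=2.0000
    x: enter (3,5) at t=0.6697
    y: enter (3,4) at t=1.4800
    x: enter (4,4) at t=1.8244
    x: enter (5,4) at t=2.9791
    y: enter (5,3) at t=3.4800
    x: enter (6,3) at t=4.1338
    x: enter (7,3) at t=5.2885
    y: enter (7,2) at t=5.4800
    x: enter (8,2) at t=6.4432 ← occupied
  → r_1 = 6.4432
beam 2: φ=-45°, α=15°
  dir = (cos 15°, sin 15°) = (0.9659, 0.2588); from cell (2,5)
  next x-line at t=0.6005, next y-line at t=1.0046; Δt_x=1.0353, Δt_y=3.8637
    x: enter (3,5) at t=0.6005
    y: enter (3,6) at t=1.0046
    x: enter (4,6) at t=1.6357
    x: enter (5,6) at t=2.6710
    x: enter (6,6) at t=3.7063
    x: enter (7,6) at t=4.7416
    y: enter (7,7) at t=4.8683
    x: enter (8,7) at t=5.7768 ← occupied
  → r_2 = 5.7768
beam 3: φ=45°, α=105°
  dir = (cos 105°, sin 105°) = (-0.2588, 0.9659); from cell (2,5)
  next x-line at t=1.6228, next y-line at t=0.2692; Δt_x=3.8637, Δt_y=1.0353
    y: enter (2,6) at t=0.2692
    y: enter (2,7) at t=1.3044
    x: enter (1,7) at t=1.6228
    y: enter (1,8) at t=2.3397 ← occupied
  → r_3 = 2.3397
beam 4: φ=90°, α=150°
  dir = (cos 150°, sin 150°) = (-0.8660, 0.5000); from cell (2,5)
  next x-line at t=0.4850, next y-line at t=0.5200; Δt_x=1.1547, Δt_y=2.0000
    x: enter (1,5) at t=0.4850
    y: enter (1,6) at t=0.5200
    x: enter (0,6) at t=1.6397 ← occupied
  → r_4 = 1.6397

ranges = [6.4432, 5.7768, 2.3397, 1.6397]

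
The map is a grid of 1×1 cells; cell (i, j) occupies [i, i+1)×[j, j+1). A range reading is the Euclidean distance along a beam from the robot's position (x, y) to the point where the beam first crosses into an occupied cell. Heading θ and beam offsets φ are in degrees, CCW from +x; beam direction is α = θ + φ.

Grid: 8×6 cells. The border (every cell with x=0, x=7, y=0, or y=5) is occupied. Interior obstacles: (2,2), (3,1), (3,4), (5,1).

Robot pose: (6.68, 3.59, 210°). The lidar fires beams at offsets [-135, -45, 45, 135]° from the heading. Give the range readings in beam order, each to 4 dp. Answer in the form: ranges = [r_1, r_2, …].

ranges = [1.2364, 2.7745, 2.6273, 0.3313]

beam 1: φ=-135°, α=75°
  cosα=0.2588 sinα=0.9659 | (6,3) | tMaxX 1.2364 tMaxY 0.4245 | tΔX 3.8637 tΔY 1.0353
    t=0.4245 [y] (6,4)
    t=1.2364 [x] (7,4) — stop
  → r_1 = 1.2364
beam 2: φ=-45°, α=165°
  cosα=-0.9659 sinα=0.2588 | (6,3) | tMaxX 0.7040 tMaxY 1.5841 | tΔX 1.0353 tΔY 3.8637
    t=0.7040 [x] (5,3)
    t=1.5841 [y] (5,4)
    t=1.7393 [x] (4,4)
    t=2.7745 [x] (3,4) — stop
  → r_2 = 2.7745
beam 3: φ=45°, α=255°
  cosα=-0.2588 sinα=-0.9659 | (6,3) | tMaxX 2.6273 tMaxY 0.6108 | tΔX 3.8637 tΔY 1.0353
    t=0.6108 [y] (6,2)
    t=1.6461 [y] (6,1)
    t=2.6273 [x] (5,1) — stop
  → r_3 = 2.6273
beam 4: φ=135°, α=345°
  cosα=0.9659 sinα=-0.2588 | (6,3) | tMaxX 0.3313 tMaxY 2.2796 | tΔX 1.0353 tΔY 3.8637
    t=0.3313 [x] (7,3) — stop
  → r_4 = 0.3313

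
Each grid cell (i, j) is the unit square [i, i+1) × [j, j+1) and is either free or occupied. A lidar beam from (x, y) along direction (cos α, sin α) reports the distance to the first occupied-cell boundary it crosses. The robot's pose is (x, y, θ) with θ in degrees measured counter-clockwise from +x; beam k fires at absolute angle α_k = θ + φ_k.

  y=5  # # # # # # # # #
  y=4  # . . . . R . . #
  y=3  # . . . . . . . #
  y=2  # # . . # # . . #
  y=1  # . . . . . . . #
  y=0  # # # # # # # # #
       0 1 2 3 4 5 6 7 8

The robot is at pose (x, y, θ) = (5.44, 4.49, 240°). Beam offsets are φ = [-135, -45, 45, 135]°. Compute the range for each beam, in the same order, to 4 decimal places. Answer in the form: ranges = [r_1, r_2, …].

beam 1: φ=-135°, α=105°
  cosα=-0.2588 sinα=0.9659 | (5,4) | tMaxX 1.7000 tMaxY 0.5280 | tΔX 3.8637 tΔY 1.0353
    t=0.5280 [y] (5,5) — stop
  → r_1 = 0.5280
beam 2: φ=-45°, α=195°
  cosα=-0.9659 sinα=-0.2588 | (5,4) | tMaxX 0.4555 tMaxY 1.8932 | tΔX 1.0353 tΔY 3.8637
    t=0.4555 [x] (4,4)
    t=1.4908 [x] (3,4)
    t=1.8932 [y] (3,3)
    t=2.5261 [x] (2,3)
    t=3.5614 [x] (1,3)
    t=4.5966 [x] (0,3) — stop
  → r_2 = 4.5966
beam 3: φ=45°, α=285°
  cosα=0.2588 sinα=-0.9659 | (5,4) | tMaxX 2.1637 tMaxY 0.5073 | tΔX 3.8637 tΔY 1.0353
    t=0.5073 [y] (5,3)
    t=1.5426 [y] (5,2) — stop
  → r_3 = 1.5426
beam 4: φ=135°, α=15°
  cosα=0.9659 sinα=0.2588 | (5,4) | tMaxX 0.5798 tMaxY 1.9705 | tΔX 1.0353 tΔY 3.8637
    t=0.5798 [x] (6,4)
    t=1.6150 [x] (7,4)
    t=1.9705 [y] (7,5) — stop
  → r_4 = 1.9705

ranges = [0.5280, 4.5966, 1.5426, 1.9705]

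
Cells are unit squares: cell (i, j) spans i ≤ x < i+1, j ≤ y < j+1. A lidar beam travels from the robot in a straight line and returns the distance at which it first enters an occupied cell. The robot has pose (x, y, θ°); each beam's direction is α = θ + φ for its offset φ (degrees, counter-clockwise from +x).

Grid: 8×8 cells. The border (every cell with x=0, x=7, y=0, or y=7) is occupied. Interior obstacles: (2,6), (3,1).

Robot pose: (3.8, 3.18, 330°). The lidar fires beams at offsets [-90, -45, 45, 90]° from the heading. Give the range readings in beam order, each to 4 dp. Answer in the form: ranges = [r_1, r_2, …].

ranges = [1.3625, 2.2569, 3.3129, 4.4110]

beam 1: φ=-90°, α=240°
  dir = (cos 240°, sin 240°) = (-0.5000, -0.8660); from cell (3,3)
  next x-line at t=1.6000, next y-line at t=0.2078; Δt_x=2.0000, Δt_y=1.1547
    y: enter (3,2) at t=0.2078
    y: enter (3,1) at t=1.3625 ← occupied
  → r_1 = 1.3625
beam 2: φ=-45°, α=285°
  dir = (cos 285°, sin 285°) = (0.2588, -0.9659); from cell (3,3)
  next x-line at t=0.7727, next y-line at t=0.1863; Δt_x=3.8637, Δt_y=1.0353
    y: enter (3,2) at t=0.1863
    x: enter (4,2) at t=0.7727
    y: enter (4,1) at t=1.2216
    y: enter (4,0) at t=2.2569 ← occupied
  → r_2 = 2.2569
beam 3: φ=45°, α=15°
  dir = (cos 15°, sin 15°) = (0.9659, 0.2588); from cell (3,3)
  next x-line at t=0.2071, next y-line at t=3.1682; Δt_x=1.0353, Δt_y=3.8637
    x: enter (4,3) at t=0.2071
    x: enter (5,3) at t=1.2423
    x: enter (6,3) at t=2.2776
    y: enter (6,4) at t=3.1682
    x: enter (7,4) at t=3.3129 ← occupied
  → r_3 = 3.3129
beam 4: φ=90°, α=60°
  dir = (cos 60°, sin 60°) = (0.5000, 0.8660); from cell (3,3)
  next x-line at t=0.4000, next y-line at t=0.9469; Δt_x=2.0000, Δt_y=1.1547
    x: enter (4,3) at t=0.4000
    y: enter (4,4) at t=0.9469
    y: enter (4,5) at t=2.1016
    x: enter (5,5) at t=2.4000
    y: enter (5,6) at t=3.2563
    x: enter (6,6) at t=4.4000
    y: enter (6,7) at t=4.4110 ← occupied
  → r_4 = 4.4110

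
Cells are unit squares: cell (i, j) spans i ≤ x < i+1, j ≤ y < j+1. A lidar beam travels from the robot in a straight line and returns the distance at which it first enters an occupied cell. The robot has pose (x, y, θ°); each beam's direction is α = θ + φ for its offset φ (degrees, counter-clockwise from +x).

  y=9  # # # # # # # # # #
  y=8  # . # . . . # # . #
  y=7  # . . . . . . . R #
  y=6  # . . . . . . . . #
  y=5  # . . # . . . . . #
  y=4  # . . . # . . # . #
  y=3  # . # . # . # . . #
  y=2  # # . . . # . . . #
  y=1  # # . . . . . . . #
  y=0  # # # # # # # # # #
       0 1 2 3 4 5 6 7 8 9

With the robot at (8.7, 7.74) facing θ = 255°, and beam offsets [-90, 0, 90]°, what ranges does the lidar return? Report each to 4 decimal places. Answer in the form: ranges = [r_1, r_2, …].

beam 1: φ=-90°, α=165°
  direction (-0.9659, 0.2588); cell (8,7); t to first gridline: x 0.7247, y 1.0046 (then +1.0353 / +3.8637)
    (7,7) via x @ 0.7247
    (7,8) via y @ 1.0046  # hit
  → r_1 = 1.0046
beam 2: φ=0°, α=255°
  direction (-0.2588, -0.9659); cell (8,7); t to first gridline: x 2.7046, y 0.7661 (then +3.8637 / +1.0353)
    (8,6) via y @ 0.7661
    (8,5) via y @ 1.8014
    (7,5) via x @ 2.7046
    (7,4) via y @ 2.8367  # hit
  → r_2 = 2.8367
beam 3: φ=90°, α=345°
  direction (0.9659, -0.2588); cell (8,7); t to first gridline: x 0.3106, y 2.8591 (then +1.0353 / +3.8637)
    (9,7) via x @ 0.3106  # hit
  → r_3 = 0.3106

ranges = [1.0046, 2.8367, 0.3106]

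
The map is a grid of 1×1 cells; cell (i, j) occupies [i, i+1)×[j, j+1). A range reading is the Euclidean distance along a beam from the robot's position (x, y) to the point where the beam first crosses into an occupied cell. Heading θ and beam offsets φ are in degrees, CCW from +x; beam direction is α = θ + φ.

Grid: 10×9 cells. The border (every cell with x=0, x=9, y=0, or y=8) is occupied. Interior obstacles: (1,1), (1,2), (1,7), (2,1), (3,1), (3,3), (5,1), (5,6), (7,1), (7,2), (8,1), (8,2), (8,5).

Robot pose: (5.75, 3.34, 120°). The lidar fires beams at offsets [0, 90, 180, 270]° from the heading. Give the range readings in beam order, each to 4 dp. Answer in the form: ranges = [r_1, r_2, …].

ranges = [5.3809, 2.6800, 2.5000, 3.3200]

beam 1: φ=0°, α=120°
  d=(-0.5000,0.8660)  start (5,3)  tX=1.5000 tY=0.7621  stride 1/|dx|=2.0000 1/|dy|=1.1547
    cross y-line → (5,4), t=0.7621
    cross x-line → (4,4), t=1.5000
    cross y-line → (4,5), t=1.9168
    cross y-line → (4,6), t=3.0715
    cross x-line → (3,6), t=3.5000
    cross y-line → (3,7), t=4.2262
    cross y-line → (3,8), t=5.3809 (wall)
  → r_1 = 5.3809
beam 2: φ=90°, α=210°
  d=(-0.8660,-0.5000)  start (5,3)  tX=0.8660 tY=0.6800  stride 1/|dx|=1.1547 1/|dy|=2.0000
    cross y-line → (5,2), t=0.6800
    cross x-line → (4,2), t=0.8660
    cross x-line → (3,2), t=2.0207
    cross y-line → (3,1), t=2.6800 (wall)
  → r_2 = 2.6800
beam 3: φ=180°, α=300°
  d=(0.5000,-0.8660)  start (5,3)  tX=0.5000 tY=0.3926  stride 1/|dx|=2.0000 1/|dy|=1.1547
    cross y-line → (5,2), t=0.3926
    cross x-line → (6,2), t=0.5000
    cross y-line → (6,1), t=1.5473
    cross x-line → (7,1), t=2.5000 (wall)
  → r_3 = 2.5000
beam 4: φ=270°, α=30°
  d=(0.8660,0.5000)  start (5,3)  tX=0.2887 tY=1.3200  stride 1/|dx|=1.1547 1/|dy|=2.0000
    cross x-line → (6,3), t=0.2887
    cross y-line → (6,4), t=1.3200
    cross x-line → (7,4), t=1.4434
    cross x-line → (8,4), t=2.5981
    cross y-line → (8,5), t=3.3200 (wall)
  → r_4 = 3.3200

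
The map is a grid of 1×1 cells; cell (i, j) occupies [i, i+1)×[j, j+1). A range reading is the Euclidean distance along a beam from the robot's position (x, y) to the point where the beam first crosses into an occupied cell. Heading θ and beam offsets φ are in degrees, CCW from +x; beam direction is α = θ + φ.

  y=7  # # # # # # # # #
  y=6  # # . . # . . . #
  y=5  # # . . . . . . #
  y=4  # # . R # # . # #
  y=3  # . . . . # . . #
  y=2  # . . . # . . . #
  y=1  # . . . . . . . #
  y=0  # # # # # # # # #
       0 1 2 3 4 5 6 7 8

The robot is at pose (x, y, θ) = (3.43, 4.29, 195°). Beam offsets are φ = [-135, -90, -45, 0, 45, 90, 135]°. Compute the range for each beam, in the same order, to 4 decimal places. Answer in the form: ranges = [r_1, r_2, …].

beam 1: φ=-135°, α=60°
  d=(0.5000,0.8660)  start (3,4)  tX=1.1400 tY=0.8198  stride 1/|dx|=2.0000 1/|dy|=1.1547
    cross y-line → (3,5), t=0.8198
    cross x-line → (4,5), t=1.1400
    cross y-line → (4,6), t=1.9745 (wall)
  → r_1 = 1.9745
beam 2: φ=-90°, α=105°
  d=(-0.2588,0.9659)  start (3,4)  tX=1.6614 tY=0.7350  stride 1/|dx|=3.8637 1/|dy|=1.0353
    cross y-line → (3,5), t=0.7350
    cross x-line → (2,5), t=1.6614
    cross y-line → (2,6), t=1.7703
    cross y-line → (2,7), t=2.8056 (wall)
  → r_2 = 2.8056
beam 3: φ=-45°, α=150°
  d=(-0.8660,0.5000)  start (3,4)  tX=0.4965 tY=1.4200  stride 1/|dx|=1.1547 1/|dy|=2.0000
    cross x-line → (2,4), t=0.4965
    cross y-line → (2,5), t=1.4200
    cross x-line → (1,5), t=1.6512 (wall)
  → r_3 = 1.6512
beam 4: φ=0°, α=195°
  d=(-0.9659,-0.2588)  start (3,4)  tX=0.4452 tY=1.1205  stride 1/|dx|=1.0353 1/|dy|=3.8637
    cross x-line → (2,4), t=0.4452
    cross y-line → (2,3), t=1.1205
    cross x-line → (1,3), t=1.4804
    cross x-line → (0,3), t=2.5157 (wall)
  → r_4 = 2.5157
beam 5: φ=45°, α=240°
  d=(-0.5000,-0.8660)  start (3,4)  tX=0.8600 tY=0.3349  stride 1/|dx|=2.0000 1/|dy|=1.1547
    cross y-line → (3,3), t=0.3349
    cross x-line → (2,3), t=0.8600
    cross y-line → (2,2), t=1.4896
    cross y-line → (2,1), t=2.6443
    cross x-line → (1,1), t=2.8600
    cross y-line → (1,0), t=3.7990 (wall)
  → r_5 = 3.7990
beam 6: φ=90°, α=285°
  d=(0.2588,-0.9659)  start (3,4)  tX=2.2023 tY=0.3002  stride 1/|dx|=3.8637 1/|dy|=1.0353
    cross y-line → (3,3), t=0.3002
    cross y-line → (3,2), t=1.3355
    cross x-line → (4,2), t=2.2023 (wall)
  → r_6 = 2.2023
beam 7: φ=135°, α=330°
  d=(0.8660,-0.5000)  start (3,4)  tX=0.6582 tY=0.5800  stride 1/|dx|=1.1547 1/|dy|=2.0000
    cross y-line → (3,3), t=0.5800
    cross x-line → (4,3), t=0.6582
    cross x-line → (5,3), t=1.8129 (wall)
  → r_7 = 1.8129

ranges = [1.9745, 2.8056, 1.6512, 2.5157, 3.7990, 2.2023, 1.8129]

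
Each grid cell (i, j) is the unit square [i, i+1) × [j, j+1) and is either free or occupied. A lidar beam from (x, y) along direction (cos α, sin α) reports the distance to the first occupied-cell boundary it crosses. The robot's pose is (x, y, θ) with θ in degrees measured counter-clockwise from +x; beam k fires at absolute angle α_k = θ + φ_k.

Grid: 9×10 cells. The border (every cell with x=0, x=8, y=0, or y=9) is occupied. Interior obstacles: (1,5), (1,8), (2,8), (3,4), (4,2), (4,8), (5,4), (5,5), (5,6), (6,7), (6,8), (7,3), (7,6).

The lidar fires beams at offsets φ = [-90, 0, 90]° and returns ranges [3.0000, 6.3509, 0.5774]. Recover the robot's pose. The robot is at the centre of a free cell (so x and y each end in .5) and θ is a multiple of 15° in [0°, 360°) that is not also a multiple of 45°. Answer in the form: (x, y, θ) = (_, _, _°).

Enumerate (i+0.5, j+0.5, θ) over the 43 free cells and 16 admissible headings. For each, cast all 3 beams and compare to the given ranges.
  (3.5, 7.5, 255°): beam 1 = 1.9319 ≠ 3.0000 ✗
  (3.5, 1.5, 105°): beam 1 = 4.6587 ≠ 3.0000 ✗
  (6.5, 4.5, 285°): beam 1 = 0.5176 ≠ 3.0000 ✗
  …
  (1.5, 2.5, 60°): r_1=3.0000, r_2=6.3509, r_3=0.5774 — all match ✓
No second candidate reproduces the full scan.

(x, y, θ) = (1.5, 2.5, 60°)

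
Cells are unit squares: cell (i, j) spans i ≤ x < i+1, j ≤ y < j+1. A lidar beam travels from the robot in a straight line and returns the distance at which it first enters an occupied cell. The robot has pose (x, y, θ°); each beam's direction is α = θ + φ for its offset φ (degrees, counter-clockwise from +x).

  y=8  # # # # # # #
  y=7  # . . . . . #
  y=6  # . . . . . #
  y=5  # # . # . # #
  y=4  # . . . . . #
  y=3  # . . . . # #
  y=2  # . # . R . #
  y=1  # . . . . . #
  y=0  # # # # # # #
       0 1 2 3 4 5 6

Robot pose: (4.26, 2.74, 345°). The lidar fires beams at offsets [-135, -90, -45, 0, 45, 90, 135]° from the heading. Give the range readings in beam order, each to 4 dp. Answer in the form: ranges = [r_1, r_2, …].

ranges = [1.4549, 1.8014, 2.0092, 1.8014, 0.8545, 2.8591, 6.0737]

beam 1: φ=-135°, α=210°
  dir = (cos 210°, sin 210°) = (-0.8660, -0.5000); from cell (4,2)
  next x-line at t=0.3002, next y-line at t=1.4800; Δt_x=1.1547, Δt_y=2.0000
    x: enter (3,2) at t=0.3002
    x: enter (2,2) at t=1.4549 ← occupied
  → r_1 = 1.4549
beam 2: φ=-90°, α=255°
  dir = (cos 255°, sin 255°) = (-0.2588, -0.9659); from cell (4,2)
  next x-line at t=1.0046, next y-line at t=0.7661; Δt_x=3.8637, Δt_y=1.0353
    y: enter (4,1) at t=0.7661
    x: enter (3,1) at t=1.0046
    y: enter (3,0) at t=1.8014 ← occupied
  → r_2 = 1.8014
beam 3: φ=-45°, α=300°
  dir = (cos 300°, sin 300°) = (0.5000, -0.8660); from cell (4,2)
  next x-line at t=1.4800, next y-line at t=0.8545; Δt_x=2.0000, Δt_y=1.1547
    y: enter (4,1) at t=0.8545
    x: enter (5,1) at t=1.4800
    y: enter (5,0) at t=2.0092 ← occupied
  → r_3 = 2.0092
beam 4: φ=0°, α=345°
  dir = (cos 345°, sin 345°) = (0.9659, -0.2588); from cell (4,2)
  next x-line at t=0.7661, next y-line at t=2.8591; Δt_x=1.0353, Δt_y=3.8637
    x: enter (5,2) at t=0.7661
    x: enter (6,2) at t=1.8014 ← occupied
  → r_4 = 1.8014
beam 5: φ=45°, α=30°
  dir = (cos 30°, sin 30°) = (0.8660, 0.5000); from cell (4,2)
  next x-line at t=0.8545, next y-line at t=0.5200; Δt_x=1.1547, Δt_y=2.0000
    y: enter (4,3) at t=0.5200
    x: enter (5,3) at t=0.8545 ← occupied
  → r_5 = 0.8545
beam 6: φ=90°, α=75°
  dir = (cos 75°, sin 75°) = (0.2588, 0.9659); from cell (4,2)
  next x-line at t=2.8591, next y-line at t=0.2692; Δt_x=3.8637, Δt_y=1.0353
    y: enter (4,3) at t=0.2692
    y: enter (4,4) at t=1.3044
    y: enter (4,5) at t=2.3397
    x: enter (5,5) at t=2.8591 ← occupied
  → r_6 = 2.8591
beam 7: φ=135°, α=120°
  dir = (cos 120°, sin 120°) = (-0.5000, 0.8660); from cell (4,2)
  next x-line at t=0.5200, next y-line at t=0.3002; Δt_x=2.0000, Δt_y=1.1547
    y: enter (4,3) at t=0.3002
    x: enter (3,3) at t=0.5200
    y: enter (3,4) at t=1.4549
    x: enter (2,4) at t=2.5200
    y: enter (2,5) at t=2.6096
    y: enter (2,6) at t=3.7643
    x: enter (1,6) at t=4.5200
    y: enter (1,7) at t=4.9190
    y: enter (1,8) at t=6.0737 ← occupied
  → r_7 = 6.0737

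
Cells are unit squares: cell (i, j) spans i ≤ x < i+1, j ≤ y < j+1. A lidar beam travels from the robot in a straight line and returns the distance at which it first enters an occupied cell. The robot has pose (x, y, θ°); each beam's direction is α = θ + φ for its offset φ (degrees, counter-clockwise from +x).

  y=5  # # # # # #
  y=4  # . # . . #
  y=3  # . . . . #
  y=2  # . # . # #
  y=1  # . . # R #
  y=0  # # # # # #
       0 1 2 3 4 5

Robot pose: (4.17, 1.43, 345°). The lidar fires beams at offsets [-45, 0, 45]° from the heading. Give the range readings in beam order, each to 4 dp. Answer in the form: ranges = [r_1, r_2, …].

beam 1: φ=-45°, α=300°
  d=(0.5000,-0.8660)  start (4,1)  tX=1.6600 tY=0.4965  stride 1/|dx|=2.0000 1/|dy|=1.1547
    cross y-line → (4,0), t=0.4965 (wall)
  → r_1 = 0.4965
beam 2: φ=0°, α=345°
  d=(0.9659,-0.2588)  start (4,1)  tX=0.8593 tY=1.6614  stride 1/|dx|=1.0353 1/|dy|=3.8637
    cross x-line → (5,1), t=0.8593 (wall)
  → r_2 = 0.8593
beam 3: φ=45°, α=30°
  d=(0.8660,0.5000)  start (4,1)  tX=0.9584 tY=1.1400  stride 1/|dx|=1.1547 1/|dy|=2.0000
    cross x-line → (5,1), t=0.9584 (wall)
  → r_3 = 0.9584

ranges = [0.4965, 0.8593, 0.9584]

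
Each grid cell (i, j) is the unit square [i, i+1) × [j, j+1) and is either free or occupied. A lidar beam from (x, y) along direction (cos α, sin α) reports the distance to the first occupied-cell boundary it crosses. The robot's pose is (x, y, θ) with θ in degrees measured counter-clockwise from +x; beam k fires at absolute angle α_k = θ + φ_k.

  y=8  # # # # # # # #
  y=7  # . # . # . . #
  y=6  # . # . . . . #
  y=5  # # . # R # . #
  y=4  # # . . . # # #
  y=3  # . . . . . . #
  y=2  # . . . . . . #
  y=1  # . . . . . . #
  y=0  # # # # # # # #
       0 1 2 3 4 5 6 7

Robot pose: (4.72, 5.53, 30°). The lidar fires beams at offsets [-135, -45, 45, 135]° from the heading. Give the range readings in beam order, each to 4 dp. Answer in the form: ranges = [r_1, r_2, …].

ranges = [4.6898, 0.2899, 2.5571, 0.7454]

beam 1: φ=-135°, α=255°
  dir = (cos 255°, sin 255°) = (-0.2588, -0.9659); from cell (4,5)
  next x-line at t=2.7819, next y-line at t=0.5487; Δt_x=3.8637, Δt_y=1.0353
    y: enter (4,4) at t=0.5487
    y: enter (4,3) at t=1.5840
    y: enter (4,2) at t=2.6192
    x: enter (3,2) at t=2.7819
    y: enter (3,1) at t=3.6545
    y: enter (3,0) at t=4.6898 ← occupied
  → r_1 = 4.6898
beam 2: φ=-45°, α=345°
  dir = (cos 345°, sin 345°) = (0.9659, -0.2588); from cell (4,5)
  next x-line at t=0.2899, next y-line at t=2.0478; Δt_x=1.0353, Δt_y=3.8637
    x: enter (5,5) at t=0.2899 ← occupied
  → r_2 = 0.2899
beam 3: φ=45°, α=75°
  dir = (cos 75°, sin 75°) = (0.2588, 0.9659); from cell (4,5)
  next x-line at t=1.0818, next y-line at t=0.4866; Δt_x=3.8637, Δt_y=1.0353
    y: enter (4,6) at t=0.4866
    x: enter (5,6) at t=1.0818
    y: enter (5,7) at t=1.5219
    y: enter (5,8) at t=2.5571 ← occupied
  → r_3 = 2.5571
beam 4: φ=135°, α=165°
  dir = (cos 165°, sin 165°) = (-0.9659, 0.2588); from cell (4,5)
  next x-line at t=0.7454, next y-line at t=1.8159; Δt_x=1.0353, Δt_y=3.8637
    x: enter (3,5) at t=0.7454 ← occupied
  → r_4 = 0.7454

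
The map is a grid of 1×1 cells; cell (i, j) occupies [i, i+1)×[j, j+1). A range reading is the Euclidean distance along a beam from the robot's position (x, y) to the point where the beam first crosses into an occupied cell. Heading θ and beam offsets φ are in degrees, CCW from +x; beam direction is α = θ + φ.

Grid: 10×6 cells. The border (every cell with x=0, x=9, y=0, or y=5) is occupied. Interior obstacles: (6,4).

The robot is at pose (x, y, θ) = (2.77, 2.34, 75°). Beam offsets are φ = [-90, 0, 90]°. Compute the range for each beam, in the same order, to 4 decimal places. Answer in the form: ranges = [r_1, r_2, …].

ranges = [5.1774, 2.7538, 1.8324]

beam 1: φ=-90°, α=345°
  dir = (cos 345°, sin 345°) = (0.9659, -0.2588); from cell (2,2)
  next x-line at t=0.2381, next y-line at t=1.3137; Δt_x=1.0353, Δt_y=3.8637
    x: enter (3,2) at t=0.2381
    x: enter (4,2) at t=1.2734
    y: enter (4,1) at t=1.3137
    x: enter (5,1) at t=2.3087
    x: enter (6,1) at t=3.3439
    x: enter (7,1) at t=4.3792
    y: enter (7,0) at t=5.1774 ← occupied
  → r_1 = 5.1774
beam 2: φ=0°, α=75°
  dir = (cos 75°, sin 75°) = (0.2588, 0.9659); from cell (2,2)
  next x-line at t=0.8887, next y-line at t=0.6833; Δt_x=3.8637, Δt_y=1.0353
    y: enter (2,3) at t=0.6833
    x: enter (3,3) at t=0.8887
    y: enter (3,4) at t=1.7186
    y: enter (3,5) at t=2.7538 ← occupied
  → r_2 = 2.7538
beam 3: φ=90°, α=165°
  dir = (cos 165°, sin 165°) = (-0.9659, 0.2588); from cell (2,2)
  next x-line at t=0.7972, next y-line at t=2.5500; Δt_x=1.0353, Δt_y=3.8637
    x: enter (1,2) at t=0.7972
    x: enter (0,2) at t=1.8324 ← occupied
  → r_3 = 1.8324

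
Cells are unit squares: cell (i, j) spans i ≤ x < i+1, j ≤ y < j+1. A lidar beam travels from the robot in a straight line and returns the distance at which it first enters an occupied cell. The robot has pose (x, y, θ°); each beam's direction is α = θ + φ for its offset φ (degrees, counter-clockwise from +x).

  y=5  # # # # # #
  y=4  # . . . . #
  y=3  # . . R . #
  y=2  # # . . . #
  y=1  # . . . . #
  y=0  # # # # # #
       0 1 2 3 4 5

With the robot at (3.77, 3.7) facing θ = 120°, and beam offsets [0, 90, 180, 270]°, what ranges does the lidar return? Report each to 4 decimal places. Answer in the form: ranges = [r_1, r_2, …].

ranges = [1.5011, 2.0438, 2.4600, 1.4203]

beam 1: φ=0°, α=120°
  direction (-0.5000, 0.8660); cell (3,3); t to first gridline: x 1.5400, y 0.3464 (then +2.0000 / +1.1547)
    (3,4) via y @ 0.3464
    (3,5) via y @ 1.5011  # hit
  → r_1 = 1.5011
beam 2: φ=90°, α=210°
  direction (-0.8660, -0.5000); cell (3,3); t to first gridline: x 0.8891, y 1.4000 (then +1.1547 / +2.0000)
    (2,3) via x @ 0.8891
    (2,2) via y @ 1.4000
    (1,2) via x @ 2.0438  # hit
  → r_2 = 2.0438
beam 3: φ=180°, α=300°
  direction (0.5000, -0.8660); cell (3,3); t to first gridline: x 0.4600, y 0.8083 (then +2.0000 / +1.1547)
    (4,3) via x @ 0.4600
    (4,2) via y @ 0.8083
    (4,1) via y @ 1.9630
    (5,1) via x @ 2.4600  # hit
  → r_3 = 2.4600
beam 4: φ=270°, α=30°
  direction (0.8660, 0.5000); cell (3,3); t to first gridline: x 0.2656, y 0.6000 (then +1.1547 / +2.0000)
    (4,3) via x @ 0.2656
    (4,4) via y @ 0.6000
    (5,4) via x @ 1.4203  # hit
  → r_4 = 1.4203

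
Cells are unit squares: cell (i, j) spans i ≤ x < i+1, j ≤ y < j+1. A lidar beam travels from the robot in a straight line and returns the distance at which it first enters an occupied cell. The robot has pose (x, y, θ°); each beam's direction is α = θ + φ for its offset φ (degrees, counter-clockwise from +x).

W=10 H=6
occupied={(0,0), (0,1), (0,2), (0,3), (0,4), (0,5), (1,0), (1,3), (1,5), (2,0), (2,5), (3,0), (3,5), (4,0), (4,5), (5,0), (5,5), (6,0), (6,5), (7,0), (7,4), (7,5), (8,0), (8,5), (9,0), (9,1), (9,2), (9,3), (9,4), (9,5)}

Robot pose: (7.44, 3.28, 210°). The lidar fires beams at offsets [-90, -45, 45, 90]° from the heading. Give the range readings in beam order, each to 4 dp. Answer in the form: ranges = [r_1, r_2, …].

beam 1: φ=-90°, α=120°
  d=(-0.5000,0.8660)  start (7,3)  tX=0.8800 tY=0.8314  stride 1/|dx|=2.0000 1/|dy|=1.1547
    cross y-line → (7,4), t=0.8314 (wall)
  → r_1 = 0.8314
beam 2: φ=-45°, α=165°
  d=(-0.9659,0.2588)  start (7,3)  tX=0.4555 tY=2.7819  stride 1/|dx|=1.0353 1/|dy|=3.8637
    cross x-line → (6,3), t=0.4555
    cross x-line → (5,3), t=1.4908
    cross x-line → (4,3), t=2.5261
    cross y-line → (4,4), t=2.7819
    cross x-line → (3,4), t=3.5614
    cross x-line → (2,4), t=4.5966
    cross x-line → (1,4), t=5.6319
    cross y-line → (1,5), t=6.6456 (wall)
  → r_2 = 6.6456
beam 3: φ=45°, α=255°
  d=(-0.2588,-0.9659)  start (7,3)  tX=1.7000 tY=0.2899  stride 1/|dx|=3.8637 1/|dy|=1.0353
    cross y-line → (7,2), t=0.2899
    cross y-line → (7,1), t=1.3252
    cross x-line → (6,1), t=1.7000
    cross y-line → (6,0), t=2.3604 (wall)
  → r_3 = 2.3604
beam 4: φ=90°, α=300°
  d=(0.5000,-0.8660)  start (7,3)  tX=1.1200 tY=0.3233  stride 1/|dx|=2.0000 1/|dy|=1.1547
    cross y-line → (7,2), t=0.3233
    cross x-line → (8,2), t=1.1200
    cross y-line → (8,1), t=1.4780
    cross y-line → (8,0), t=2.6327 (wall)
  → r_4 = 2.6327

ranges = [0.8314, 6.6456, 2.3604, 2.6327]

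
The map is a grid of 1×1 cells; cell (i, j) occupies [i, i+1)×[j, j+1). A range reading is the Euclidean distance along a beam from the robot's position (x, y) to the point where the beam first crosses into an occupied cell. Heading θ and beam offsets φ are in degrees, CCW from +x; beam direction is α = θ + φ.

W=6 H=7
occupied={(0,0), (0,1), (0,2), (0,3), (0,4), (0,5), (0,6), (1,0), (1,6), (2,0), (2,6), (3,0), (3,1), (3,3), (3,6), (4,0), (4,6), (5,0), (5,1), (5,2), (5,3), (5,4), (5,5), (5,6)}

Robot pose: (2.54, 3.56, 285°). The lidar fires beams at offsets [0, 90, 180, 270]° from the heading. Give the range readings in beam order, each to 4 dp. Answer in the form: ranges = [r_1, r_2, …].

ranges = [1.7773, 0.4762, 2.5261, 1.5943]

beam 1: φ=0°, α=285°
  dir = (cos 285°, sin 285°) = (0.2588, -0.9659); from cell (2,3)
  next x-line at t=1.7773, next y-line at t=0.5798; Δt_x=3.8637, Δt_y=1.0353
    y: enter (2,2) at t=0.5798
    y: enter (2,1) at t=1.6150
    x: enter (3,1) at t=1.7773 ← occupied
  → r_1 = 1.7773
beam 2: φ=90°, α=15°
  dir = (cos 15°, sin 15°) = (0.9659, 0.2588); from cell (2,3)
  next x-line at t=0.4762, next y-line at t=1.7000; Δt_x=1.0353, Δt_y=3.8637
    x: enter (3,3) at t=0.4762 ← occupied
  → r_2 = 0.4762
beam 3: φ=180°, α=105°
  dir = (cos 105°, sin 105°) = (-0.2588, 0.9659); from cell (2,3)
  next x-line at t=2.0864, next y-line at t=0.4555; Δt_x=3.8637, Δt_y=1.0353
    y: enter (2,4) at t=0.4555
    y: enter (2,5) at t=1.4908
    x: enter (1,5) at t=2.0864
    y: enter (1,6) at t=2.5261 ← occupied
  → r_3 = 2.5261
beam 4: φ=270°, α=195°
  dir = (cos 195°, sin 195°) = (-0.9659, -0.2588); from cell (2,3)
  next x-line at t=0.5590, next y-line at t=2.1637; Δt_x=1.0353, Δt_y=3.8637
    x: enter (1,3) at t=0.5590
    x: enter (0,3) at t=1.5943 ← occupied
  → r_4 = 1.5943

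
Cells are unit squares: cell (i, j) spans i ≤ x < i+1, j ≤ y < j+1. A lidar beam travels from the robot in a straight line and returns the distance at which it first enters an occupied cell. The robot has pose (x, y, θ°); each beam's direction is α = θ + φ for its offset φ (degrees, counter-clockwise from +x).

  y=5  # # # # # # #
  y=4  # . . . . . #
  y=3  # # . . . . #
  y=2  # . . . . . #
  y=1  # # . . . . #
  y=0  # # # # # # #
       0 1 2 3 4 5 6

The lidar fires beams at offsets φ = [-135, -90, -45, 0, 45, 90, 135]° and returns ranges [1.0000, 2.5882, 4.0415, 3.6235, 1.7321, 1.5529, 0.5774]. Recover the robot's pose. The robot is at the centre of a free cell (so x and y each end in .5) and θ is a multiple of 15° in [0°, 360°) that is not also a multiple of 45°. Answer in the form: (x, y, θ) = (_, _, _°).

Enumerate (i+0.5, j+0.5, θ) over the 18 free cells and 16 admissible headings. For each, cast all 7 beams and compare to the given ranges.
  (3.5, 2.5, 330°): beam 1 = 1.9319 ≠ 1.0000 ✗
  (1.5, 2.5, 255°): beam 1 = 0.5774 ≠ 1.0000 ✗
  (2.5, 4.5, 30°): beam 1 = 2.5882 ≠ 1.0000 ✗
  (2.5, 1.5, 285°): beam 1 = 0.5774 ≠ 1.0000 ✗
  …
  (4.5, 4.5, 285°): r_1=1.0000, r_2=2.5882, r_3=4.0415, r_4=3.6235, r_5=1.7321, r_6=1.5529, r_7=0.5774 — all match ✓
No second candidate reproduces the full scan.

(x, y, θ) = (4.5, 4.5, 285°)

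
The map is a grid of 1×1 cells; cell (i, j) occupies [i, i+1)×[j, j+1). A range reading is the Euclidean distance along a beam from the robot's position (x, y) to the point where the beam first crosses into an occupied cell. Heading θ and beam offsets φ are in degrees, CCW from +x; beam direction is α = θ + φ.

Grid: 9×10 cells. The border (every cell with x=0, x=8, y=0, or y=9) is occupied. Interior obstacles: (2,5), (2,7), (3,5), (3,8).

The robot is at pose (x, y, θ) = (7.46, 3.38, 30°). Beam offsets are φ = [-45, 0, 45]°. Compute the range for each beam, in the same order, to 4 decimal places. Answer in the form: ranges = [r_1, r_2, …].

ranges = [0.5590, 0.6235, 2.0864]

beam 1: φ=-45°, α=345°
  cosα=0.9659 sinα=-0.2588 | (7,3) | tMaxX 0.5590 tMaxY 1.4682 | tΔX 1.0353 tΔY 3.8637
    t=0.5590 [x] (8,3) — stop
  → r_1 = 0.5590
beam 2: φ=0°, α=30°
  cosα=0.8660 sinα=0.5000 | (7,3) | tMaxX 0.6235 tMaxY 1.2400 | tΔX 1.1547 tΔY 2.0000
    t=0.6235 [x] (8,3) — stop
  → r_2 = 0.6235
beam 3: φ=45°, α=75°
  cosα=0.2588 sinα=0.9659 | (7,3) | tMaxX 2.0864 tMaxY 0.6419 | tΔX 3.8637 tΔY 1.0353
    t=0.6419 [y] (7,4)
    t=1.6771 [y] (7,5)
    t=2.0864 [x] (8,5) — stop
  → r_3 = 2.0864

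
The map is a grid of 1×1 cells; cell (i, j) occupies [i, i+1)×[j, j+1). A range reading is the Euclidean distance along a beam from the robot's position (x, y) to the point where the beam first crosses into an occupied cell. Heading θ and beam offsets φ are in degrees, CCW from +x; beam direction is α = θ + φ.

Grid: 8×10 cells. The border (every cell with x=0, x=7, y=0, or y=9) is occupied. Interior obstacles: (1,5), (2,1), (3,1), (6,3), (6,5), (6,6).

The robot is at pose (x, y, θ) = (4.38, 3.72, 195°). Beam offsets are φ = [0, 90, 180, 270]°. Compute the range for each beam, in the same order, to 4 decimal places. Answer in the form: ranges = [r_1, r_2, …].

ranges = [3.4992, 2.8160, 2.7124, 5.4663]

beam 1: φ=0°, α=195°
  dir = (cos 195°, sin 195°) = (-0.9659, -0.2588); from cell (4,3)
  next x-line at t=0.3934, next y-line at t=2.7819; Δt_x=1.0353, Δt_y=3.8637
    x: enter (3,3) at t=0.3934
    x: enter (2,3) at t=1.4287
    x: enter (1,3) at t=2.4640
    y: enter (1,2) at t=2.7819
    x: enter (0,2) at t=3.4992 ← occupied
  → r_1 = 3.4992
beam 2: φ=90°, α=285°
  dir = (cos 285°, sin 285°) = (0.2588, -0.9659); from cell (4,3)
  next x-line at t=2.3955, next y-line at t=0.7454; Δt_x=3.8637, Δt_y=1.0353
    y: enter (4,2) at t=0.7454
    y: enter (4,1) at t=1.7807
    x: enter (5,1) at t=2.3955
    y: enter (5,0) at t=2.8160 ← occupied
  → r_2 = 2.8160
beam 3: φ=180°, α=15°
  dir = (cos 15°, sin 15°) = (0.9659, 0.2588); from cell (4,3)
  next x-line at t=0.6419, next y-line at t=1.0818; Δt_x=1.0353, Δt_y=3.8637
    x: enter (5,3) at t=0.6419
    y: enter (5,4) at t=1.0818
    x: enter (6,4) at t=1.6771
    x: enter (7,4) at t=2.7124 ← occupied
  → r_3 = 2.7124
beam 4: φ=270°, α=105°
  dir = (cos 105°, sin 105°) = (-0.2588, 0.9659); from cell (4,3)
  next x-line at t=1.4682, next y-line at t=0.2899; Δt_x=3.8637, Δt_y=1.0353
    y: enter (4,4) at t=0.2899
    y: enter (4,5) at t=1.3252
    x: enter (3,5) at t=1.4682
    y: enter (3,6) at t=2.3604
    y: enter (3,7) at t=3.3957
    y: enter (3,8) at t=4.4310
    x: enter (2,8) at t=5.3319
    y: enter (2,9) at t=5.4663 ← occupied
  → r_4 = 5.4663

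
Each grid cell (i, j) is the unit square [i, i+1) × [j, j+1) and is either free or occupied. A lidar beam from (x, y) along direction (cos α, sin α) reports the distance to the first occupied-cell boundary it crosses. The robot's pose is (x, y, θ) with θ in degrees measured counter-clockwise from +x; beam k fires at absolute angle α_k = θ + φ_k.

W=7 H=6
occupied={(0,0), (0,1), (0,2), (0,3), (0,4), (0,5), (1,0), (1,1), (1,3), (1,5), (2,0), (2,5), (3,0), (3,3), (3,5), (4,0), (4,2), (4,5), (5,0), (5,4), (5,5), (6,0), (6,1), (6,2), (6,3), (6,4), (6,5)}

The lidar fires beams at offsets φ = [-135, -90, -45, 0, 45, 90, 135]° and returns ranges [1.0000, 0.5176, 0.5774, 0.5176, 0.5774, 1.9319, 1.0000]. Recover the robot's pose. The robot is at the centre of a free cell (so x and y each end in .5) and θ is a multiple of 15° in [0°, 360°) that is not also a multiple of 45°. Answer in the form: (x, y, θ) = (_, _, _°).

(x, y, θ) = (5.5, 1.5, 345°)

Enumerate (i+0.5, j+0.5, θ) over the 15 free cells and 16 admissible headings. For each, cast all 7 beams and compare to the given ranges.
  (4.5, 4.5, 300°): beam 1 = 1.9319 ≠ 1.0000 ✗
  (4.5, 3.5, 60°): beam 1 = 0.5176 ≠ 1.0000 ✗
  (2.5, 1.5, 195°): beam 1 = 1.7321 ≠ 1.0000 ✗
  (3.5, 4.5, 345°): beam 1 = 1.7321 ≠ 1.0000 ✗
  …
  (5.5, 1.5, 345°): r_1=1.0000, r_2=0.5176, r_3=0.5774, r_4=0.5176, r_5=0.5774, r_6=1.9319, r_7=1.0000 — all match ✓
No second candidate reproduces the full scan.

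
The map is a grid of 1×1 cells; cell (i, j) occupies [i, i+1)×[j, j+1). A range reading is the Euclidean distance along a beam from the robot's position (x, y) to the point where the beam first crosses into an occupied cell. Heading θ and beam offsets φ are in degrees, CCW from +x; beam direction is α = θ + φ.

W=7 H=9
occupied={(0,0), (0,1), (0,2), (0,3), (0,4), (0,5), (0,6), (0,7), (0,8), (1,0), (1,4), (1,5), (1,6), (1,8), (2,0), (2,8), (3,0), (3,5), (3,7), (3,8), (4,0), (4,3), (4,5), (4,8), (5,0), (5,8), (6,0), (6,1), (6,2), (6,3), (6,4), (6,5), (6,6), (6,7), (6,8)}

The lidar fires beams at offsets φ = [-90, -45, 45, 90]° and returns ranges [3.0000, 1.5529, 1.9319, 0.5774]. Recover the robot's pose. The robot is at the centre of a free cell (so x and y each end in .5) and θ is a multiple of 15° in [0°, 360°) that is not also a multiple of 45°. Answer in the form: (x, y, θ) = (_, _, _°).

(x, y, θ) = (4.5, 1.5, 150°)

Candidates: 28 free-cell centres × 16 headings = 448 poses. Raycast each; keep the one whose scan matches to 4 dp.
  (5.5, 7.5, 15°): beam 1 = 1.9319 ≠ 3.0000 ✗
  (4.5, 2.5, 120°): beam 1 = 1.7321 ≠ 3.0000 ✗
  (4.5, 1.5, 75°): beam 1 = 1.5529 ≠ 3.0000 ✗
  (1.5, 3.5, 165°): beam 1 = 0.5176 ≠ 3.0000 ✗
  (5.5, 5.5, 210°): beam 1 = 2.8868 ≠ 3.0000 ✗
  …
  (4.5, 1.5, 150°): r_1=3.0000, r_2=1.5529, r_3=1.9319, r_4=0.5774 — all match ✓
Only this pose fits every beam.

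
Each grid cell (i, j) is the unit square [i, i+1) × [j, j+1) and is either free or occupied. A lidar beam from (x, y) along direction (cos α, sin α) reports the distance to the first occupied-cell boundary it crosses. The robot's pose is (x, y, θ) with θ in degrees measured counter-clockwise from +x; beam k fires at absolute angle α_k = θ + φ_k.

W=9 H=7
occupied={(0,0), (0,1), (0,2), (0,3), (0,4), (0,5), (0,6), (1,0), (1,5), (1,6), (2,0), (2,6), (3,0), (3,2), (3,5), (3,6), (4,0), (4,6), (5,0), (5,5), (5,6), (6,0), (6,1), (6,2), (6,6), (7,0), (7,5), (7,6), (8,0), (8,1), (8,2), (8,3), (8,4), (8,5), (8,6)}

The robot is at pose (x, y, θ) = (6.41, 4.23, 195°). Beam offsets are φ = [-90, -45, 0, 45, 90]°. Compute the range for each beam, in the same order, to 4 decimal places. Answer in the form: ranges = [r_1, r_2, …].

beam 1: φ=-90°, α=105°
  dir = (cos 105°, sin 105°) = (-0.2588, 0.9659); from cell (6,4)
  next x-line at t=1.5841, next y-line at t=0.7972; Δt_x=3.8637, Δt_y=1.0353
    y: enter (6,5) at t=0.7972
    x: enter (5,5) at t=1.5841 ← occupied
  → r_1 = 1.5841
beam 2: φ=-45°, α=150°
  dir = (cos 150°, sin 150°) = (-0.8660, 0.5000); from cell (6,4)
  next x-line at t=0.4734, next y-line at t=1.5400; Δt_x=1.1547, Δt_y=2.0000
    x: enter (5,4) at t=0.4734
    y: enter (5,5) at t=1.5400 ← occupied
  → r_2 = 1.5400
beam 3: φ=0°, α=195°
  dir = (cos 195°, sin 195°) = (-0.9659, -0.2588); from cell (6,4)
  next x-line at t=0.4245, next y-line at t=0.8887; Δt_x=1.0353, Δt_y=3.8637
    x: enter (5,4) at t=0.4245
    y: enter (5,3) at t=0.8887
    x: enter (4,3) at t=1.4597
    x: enter (3,3) at t=2.4950
    x: enter (2,3) at t=3.5303
    x: enter (1,3) at t=4.5656
    y: enter (1,2) at t=4.7524
    x: enter (0,2) at t=5.6008 ← occupied
  → r_3 = 5.6008
beam 4: φ=45°, α=240°
  dir = (cos 240°, sin 240°) = (-0.5000, -0.8660); from cell (6,4)
  next x-line at t=0.8200, next y-line at t=0.2656; Δt_x=2.0000, Δt_y=1.1547
    y: enter (6,3) at t=0.2656
    x: enter (5,3) at t=0.8200
    y: enter (5,2) at t=1.4203
    y: enter (5,1) at t=2.5750
    x: enter (4,1) at t=2.8200
    y: enter (4,0) at t=3.7297 ← occupied
  → r_4 = 3.7297
beam 5: φ=90°, α=285°
  dir = (cos 285°, sin 285°) = (0.2588, -0.9659); from cell (6,4)
  next x-line at t=2.2796, next y-line at t=0.2381; Δt_x=3.8637, Δt_y=1.0353
    y: enter (6,3) at t=0.2381
    y: enter (6,2) at t=1.2734 ← occupied
  → r_5 = 1.2734

ranges = [1.5841, 1.5400, 5.6008, 3.7297, 1.2734]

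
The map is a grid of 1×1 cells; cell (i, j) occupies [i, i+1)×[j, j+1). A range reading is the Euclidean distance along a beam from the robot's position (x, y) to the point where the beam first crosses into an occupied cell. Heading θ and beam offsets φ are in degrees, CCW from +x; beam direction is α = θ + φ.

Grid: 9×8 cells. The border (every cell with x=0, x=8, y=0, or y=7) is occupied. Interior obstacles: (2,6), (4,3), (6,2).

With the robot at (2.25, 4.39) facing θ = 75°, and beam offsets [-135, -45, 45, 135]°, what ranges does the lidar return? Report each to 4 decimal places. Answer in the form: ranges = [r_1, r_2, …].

beam 1: φ=-135°, α=300°
  direction (0.5000, -0.8660); cell (2,4); t to first gridline: x 1.5000, y 0.4503 (then +2.0000 / +1.1547)
    (2,3) via y @ 0.4503
    (3,3) via x @ 1.5000
    (3,2) via y @ 1.6050
    (3,1) via y @ 2.7597
    (4,1) via x @ 3.5000
    (4,0) via y @ 3.9144  # hit
  → r_1 = 3.9144
beam 2: φ=-45°, α=30°
  direction (0.8660, 0.5000); cell (2,4); t to first gridline: x 0.8660, y 1.2200 (then +1.1547 / +2.0000)
    (3,4) via x @ 0.8660
    (3,5) via y @ 1.2200
    (4,5) via x @ 2.0207
    (5,5) via x @ 3.1754
    (5,6) via y @ 3.2200
    (6,6) via x @ 4.3301
    (6,7) via y @ 5.2200  # hit
  → r_2 = 5.2200
beam 3: φ=45°, α=120°
  direction (-0.5000, 0.8660); cell (2,4); t to first gridline: x 0.5000, y 0.7044 (then +2.0000 / +1.1547)
    (1,4) via x @ 0.5000
    (1,5) via y @ 0.7044
    (1,6) via y @ 1.8591
    (0,6) via x @ 2.5000  # hit
  → r_3 = 2.5000
beam 4: φ=135°, α=210°
  direction (-0.8660, -0.5000); cell (2,4); t to first gridline: x 0.2887, y 0.7800 (then +1.1547 / +2.0000)
    (1,4) via x @ 0.2887
    (1,3) via y @ 0.7800
    (0,3) via x @ 1.4434  # hit
  → r_4 = 1.4434

ranges = [3.9144, 5.2200, 2.5000, 1.4434]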